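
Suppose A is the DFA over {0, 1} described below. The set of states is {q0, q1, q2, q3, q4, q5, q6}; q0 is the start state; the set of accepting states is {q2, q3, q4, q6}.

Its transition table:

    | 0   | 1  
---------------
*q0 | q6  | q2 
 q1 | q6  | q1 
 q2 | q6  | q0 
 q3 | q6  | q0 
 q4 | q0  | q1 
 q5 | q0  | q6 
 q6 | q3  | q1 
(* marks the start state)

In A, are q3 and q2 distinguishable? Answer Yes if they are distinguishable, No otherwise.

No

States {q4,q5} cannot be reached from the start state, so discard them.
Initial partition by acceptance: {q2,q3,q6} | {q0,q1}.
On input 1, block {q0,q1} splits into {q0} and {q1}.
Refine {q2,q3,q6} on symbol 1: members go to different blocks, giving {q2,q3} and {q6}.
No further refinement is possible. Final partition (4 blocks): {q2,q3} | {q0} | {q1} | {q6}.
q3 and q2 lie in the same block of the stable partition, so they are equivalent — no string distinguishes them.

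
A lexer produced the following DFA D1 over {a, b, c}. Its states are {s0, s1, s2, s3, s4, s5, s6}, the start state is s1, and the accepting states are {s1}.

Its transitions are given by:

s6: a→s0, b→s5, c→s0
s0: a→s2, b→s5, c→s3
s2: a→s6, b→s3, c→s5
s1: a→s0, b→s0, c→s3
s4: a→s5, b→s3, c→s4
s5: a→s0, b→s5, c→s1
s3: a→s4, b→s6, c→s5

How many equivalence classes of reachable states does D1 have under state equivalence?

All states are reachable from the start state.
Start with accepting vs non-accepting: {s1} | {s0,s2,s3,s4,s5,s6}.
Split {s0,s2,s3,s4,s5,s6} by δ(·,c) → {s0,s2,s3,s4,s6} and {s5}.
On input a, block {s0,s2,s3,s4,s6} splits into {s0,s2,s3,s6} and {s4}.
On input a, block {s0,s2,s3,s6} splits into {s0,s2,s6} and {s3}.
Refine {s0,s2,s6} on symbol b: members go to different blocks, giving {s0,s6} and {s2}.
Refine {s0,s6} on symbol a: members go to different blocks, giving {s0} and {s6}.
Stable partition: {s1} | {s0} | {s5} | {s4} | {s3} | {s2} | {s6} — 7 equivalence classes.

7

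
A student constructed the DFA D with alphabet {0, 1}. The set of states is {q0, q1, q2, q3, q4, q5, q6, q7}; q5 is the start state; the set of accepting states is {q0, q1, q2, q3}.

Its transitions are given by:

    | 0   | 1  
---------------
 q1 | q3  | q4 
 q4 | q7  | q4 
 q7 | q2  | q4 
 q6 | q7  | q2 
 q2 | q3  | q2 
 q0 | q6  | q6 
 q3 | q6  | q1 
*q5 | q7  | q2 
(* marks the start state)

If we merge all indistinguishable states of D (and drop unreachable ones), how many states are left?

Reachable states from the start: {q1,q2,q3,q4,q5,q6,q7}. Unreachable: {q0} — drop them.
Start with accepting vs non-accepting: {q1,q2,q3} | {q4,q5,q6,q7}.
Split {q1,q2,q3} by δ(·,0) → {q1,q2} and {q3}.
On input 1, block {q1,q2} splits into {q1} and {q2}.
Split {q4,q5,q6,q7} by δ(·,0) → {q4,q5,q6} and {q7}.
Refine {q4,q5,q6} on symbol 1: members go to different blocks, giving {q5,q6} and {q4}.
No further refinement is possible. Final partition (6 blocks): {q1} | {q5,q6} | {q3} | {q2} | {q7} | {q4}.

6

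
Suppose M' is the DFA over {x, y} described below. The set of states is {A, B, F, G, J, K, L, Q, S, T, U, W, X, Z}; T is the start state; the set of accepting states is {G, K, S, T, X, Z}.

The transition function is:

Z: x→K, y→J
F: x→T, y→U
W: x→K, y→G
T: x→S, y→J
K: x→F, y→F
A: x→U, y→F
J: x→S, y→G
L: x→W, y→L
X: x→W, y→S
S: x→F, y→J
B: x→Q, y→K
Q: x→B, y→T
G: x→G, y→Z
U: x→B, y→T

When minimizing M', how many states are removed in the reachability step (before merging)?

BFS from T reaches {B, F, G, J, K, Q, S, T, U, Z}; the 4 state(s) A, L, W, X are never visited.

4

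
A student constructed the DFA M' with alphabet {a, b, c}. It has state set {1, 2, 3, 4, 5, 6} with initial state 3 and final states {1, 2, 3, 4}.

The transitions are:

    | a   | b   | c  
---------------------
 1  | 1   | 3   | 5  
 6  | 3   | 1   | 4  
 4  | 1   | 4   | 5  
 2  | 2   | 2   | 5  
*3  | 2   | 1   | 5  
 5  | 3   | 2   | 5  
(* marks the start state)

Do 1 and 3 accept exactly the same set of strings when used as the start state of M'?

Yes

States {4,6} cannot be reached from the start state, so discard them.
Initial partition by acceptance: {1,2,3} | {5}.
No further refinement is possible. Final partition (2 blocks): {1,2,3} | {5}.
1 and 3 lie in the same block of the stable partition, so they are equivalent — no string distinguishes them.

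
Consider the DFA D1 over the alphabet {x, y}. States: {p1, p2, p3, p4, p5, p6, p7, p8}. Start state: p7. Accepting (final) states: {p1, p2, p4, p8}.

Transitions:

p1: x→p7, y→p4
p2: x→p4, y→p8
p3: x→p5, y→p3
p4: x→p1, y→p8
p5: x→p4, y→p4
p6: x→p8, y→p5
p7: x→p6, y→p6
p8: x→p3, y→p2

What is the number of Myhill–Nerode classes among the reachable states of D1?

8

Every state is reachable, so we keep all 8.
Start with accepting vs non-accepting: {p1,p2,p4,p8} | {p3,p5,p6,p7}.
On input x, block {p1,p2,p4,p8} splits into {p1,p8} and {p2,p4}.
Split {p3,p5,p6,p7} by δ(·,x) → {p3,p7} and {p5} and {p6}.
Refine {p3,p7} on symbol x: members go to different blocks, giving {p3} and {p7}.
Refine {p1,p8} on symbol x: members go to different blocks, giving {p1} and {p8}.
On input x, block {p2,p4} splits into {p2} and {p4}.
The partition is now stable with 8 blocks: {p1} | {p3} | {p2} | {p5} | {p6} | {p7} | {p8} | {p4}.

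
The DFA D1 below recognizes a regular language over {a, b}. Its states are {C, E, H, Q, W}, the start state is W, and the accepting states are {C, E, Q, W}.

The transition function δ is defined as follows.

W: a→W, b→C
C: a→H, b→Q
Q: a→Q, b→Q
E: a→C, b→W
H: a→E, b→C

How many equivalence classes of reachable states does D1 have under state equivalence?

P0 = {C,E,Q,W} | {H}.
Split {C,E,Q,W} by δ(·,a) → {E,Q,W} and {C}.
On input a, block {E,Q,W} splits into {Q,W} and {E}.
On input b, block {Q,W} splits into {Q} and {W}.
No further refinement is possible. Final partition (5 blocks): {Q} | {H} | {C} | {E} | {W}.

5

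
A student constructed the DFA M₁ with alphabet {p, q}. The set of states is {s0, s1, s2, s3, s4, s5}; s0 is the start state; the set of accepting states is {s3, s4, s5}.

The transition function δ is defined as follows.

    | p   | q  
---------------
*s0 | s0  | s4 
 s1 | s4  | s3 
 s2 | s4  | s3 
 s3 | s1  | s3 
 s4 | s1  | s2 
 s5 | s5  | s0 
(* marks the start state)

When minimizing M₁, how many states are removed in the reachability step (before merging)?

1

No path from s0 leads to s5; the other 5 states are all reachable.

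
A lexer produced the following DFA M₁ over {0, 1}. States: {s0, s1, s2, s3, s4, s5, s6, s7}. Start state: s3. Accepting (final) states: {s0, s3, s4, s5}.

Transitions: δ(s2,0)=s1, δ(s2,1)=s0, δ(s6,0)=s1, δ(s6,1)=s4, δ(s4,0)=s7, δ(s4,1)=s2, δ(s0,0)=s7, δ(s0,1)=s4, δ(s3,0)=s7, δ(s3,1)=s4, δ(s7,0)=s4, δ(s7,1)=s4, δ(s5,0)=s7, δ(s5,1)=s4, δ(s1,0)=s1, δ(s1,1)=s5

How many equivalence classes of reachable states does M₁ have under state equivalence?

4

Reachable states from the start: {s0,s1,s2,s3,s4,s5,s7}. Unreachable: {s6} — drop them.
Start with accepting vs non-accepting: {s0,s3,s4,s5} | {s1,s2,s7}.
Split {s0,s3,s4,s5} by δ(·,1) → {s0,s3,s5} and {s4}.
On input 0, block {s1,s2,s7} splits into {s1,s2} and {s7}.
The partition is now stable with 4 blocks: {s0,s3,s5} | {s1,s2} | {s4} | {s7}.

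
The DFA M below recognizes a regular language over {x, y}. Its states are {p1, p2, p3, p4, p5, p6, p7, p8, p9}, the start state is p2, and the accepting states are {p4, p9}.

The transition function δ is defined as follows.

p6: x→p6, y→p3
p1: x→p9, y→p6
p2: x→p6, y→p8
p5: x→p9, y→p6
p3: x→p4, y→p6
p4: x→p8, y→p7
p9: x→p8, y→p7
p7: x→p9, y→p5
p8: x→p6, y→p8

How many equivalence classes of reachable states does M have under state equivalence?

First remove the unreachable states {p1}; 8 states remain.
Start with accepting vs non-accepting: {p4,p9} | {p2,p3,p5,p6,p7,p8}.
Split {p2,p3,p5,p6,p7,p8} by δ(·,x) → {p2,p6,p8} and {p3,p5,p7}.
Split {p2,p6,p8} by δ(·,y) → {p2,p8} and {p6}.
On input y, block {p3,p5,p7} splits into {p3,p5} and {p7}.
Stable partition: {p4,p9} | {p2,p8} | {p3,p5} | {p6} | {p7} — 5 equivalence classes.

5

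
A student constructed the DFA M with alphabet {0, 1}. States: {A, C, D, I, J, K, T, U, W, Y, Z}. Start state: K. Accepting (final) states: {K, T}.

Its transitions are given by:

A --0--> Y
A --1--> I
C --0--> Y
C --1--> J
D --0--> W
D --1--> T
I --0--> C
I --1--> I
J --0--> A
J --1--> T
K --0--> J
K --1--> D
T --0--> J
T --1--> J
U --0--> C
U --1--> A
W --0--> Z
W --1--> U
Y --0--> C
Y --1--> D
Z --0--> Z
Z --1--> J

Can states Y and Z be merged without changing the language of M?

Start with accepting vs non-accepting: {K,T} | {A,C,D,I,J,U,W,Y,Z}.
On input 1, block {A,C,D,I,J,U,W,Y,Z} splits into {A,C,I,U,W,Y,Z} and {D,J}.
Refine {A,C,I,U,W,Y,Z} on symbol 1: members go to different blocks, giving {A,I,U,W} and {C,Y,Z}.
The partition is now stable with 4 blocks: {K,T} | {A,I,U,W} | {D,J} | {C,Y,Z}.
Y and Z lie in the same block of the stable partition, so they are equivalent — no string distinguishes them.

Yes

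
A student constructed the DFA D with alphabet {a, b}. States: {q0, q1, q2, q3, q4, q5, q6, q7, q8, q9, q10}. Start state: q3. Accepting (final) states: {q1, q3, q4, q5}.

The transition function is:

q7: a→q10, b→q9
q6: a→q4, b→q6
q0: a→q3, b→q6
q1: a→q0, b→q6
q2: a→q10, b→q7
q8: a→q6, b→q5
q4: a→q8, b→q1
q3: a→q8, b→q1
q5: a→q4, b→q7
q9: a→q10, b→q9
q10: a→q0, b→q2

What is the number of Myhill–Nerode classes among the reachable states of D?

P0 = {q1,q3,q4,q5} | {q0,q2,q6,q7,q8,q9,q10}.
On input a, block {q1,q3,q4,q5} splits into {q1,q3,q4} and {q5}.
Split {q1,q3,q4} by δ(·,b) → {q3,q4} and {q1}.
Refine {q0,q2,q6,q7,q8,q9,q10} on symbol a: members go to different blocks, giving {q2,q7,q8,q9,q10} and {q0,q6}.
Refine {q2,q7,q8,q9,q10} on symbol a: members go to different blocks, giving {q2,q7,q9} and {q8,q10}.
Refine {q8,q10} on symbol b: members go to different blocks, giving {q8} and {q10}.
No further refinement is possible. Final partition (7 blocks): {q3,q4} | {q2,q7,q9} | {q5} | {q1} | {q0,q6} | {q8} | {q10}.

7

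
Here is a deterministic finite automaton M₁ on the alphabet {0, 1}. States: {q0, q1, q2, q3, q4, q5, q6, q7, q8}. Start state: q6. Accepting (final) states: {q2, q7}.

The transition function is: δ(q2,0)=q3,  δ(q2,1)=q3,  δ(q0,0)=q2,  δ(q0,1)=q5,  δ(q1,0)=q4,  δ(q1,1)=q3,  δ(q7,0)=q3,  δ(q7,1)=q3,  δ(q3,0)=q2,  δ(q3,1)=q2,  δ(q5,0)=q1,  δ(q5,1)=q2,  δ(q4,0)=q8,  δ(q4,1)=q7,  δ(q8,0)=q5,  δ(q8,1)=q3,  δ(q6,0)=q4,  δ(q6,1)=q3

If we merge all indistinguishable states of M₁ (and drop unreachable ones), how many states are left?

Reachable states from the start: {q1,q2,q3,q4,q5,q6,q7,q8}. Unreachable: {q0} — drop them.
P0 = {q2,q7} | {q1,q3,q4,q5,q6,q8}.
Refine {q1,q3,q4,q5,q6,q8} on symbol 0: members go to different blocks, giving {q1,q4,q5,q6,q8} and {q3}.
Split {q1,q4,q5,q6,q8} by δ(·,1) → {q1,q6,q8} and {q4,q5}.
No further refinement is possible. Final partition (4 blocks): {q2,q7} | {q1,q6,q8} | {q3} | {q4,q5}.

4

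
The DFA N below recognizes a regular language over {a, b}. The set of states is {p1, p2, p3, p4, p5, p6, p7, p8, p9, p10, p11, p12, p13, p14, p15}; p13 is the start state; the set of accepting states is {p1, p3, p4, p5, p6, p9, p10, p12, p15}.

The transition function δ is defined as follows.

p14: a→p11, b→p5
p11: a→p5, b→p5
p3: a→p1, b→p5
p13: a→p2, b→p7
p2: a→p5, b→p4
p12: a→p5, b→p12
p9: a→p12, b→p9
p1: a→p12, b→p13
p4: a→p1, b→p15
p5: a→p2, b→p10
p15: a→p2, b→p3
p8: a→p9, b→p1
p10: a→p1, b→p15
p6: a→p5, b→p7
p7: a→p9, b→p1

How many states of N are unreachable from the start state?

Starting at p13 and following transitions, the reachable set is {p1, p2, p3, p4, p5, p7, p9, p10, p12, p13, p15}. That leaves p6, p8, p11, p14 unreachable — 4 in total.

4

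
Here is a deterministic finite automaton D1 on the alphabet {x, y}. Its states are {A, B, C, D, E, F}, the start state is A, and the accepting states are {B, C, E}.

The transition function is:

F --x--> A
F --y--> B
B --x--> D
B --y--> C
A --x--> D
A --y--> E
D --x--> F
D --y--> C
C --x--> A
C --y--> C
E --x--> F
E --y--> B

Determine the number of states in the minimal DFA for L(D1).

All states are reachable from the start state.
Initial partition by acceptance: {B,C,E} | {A,D,F}.
The partition is now stable with 2 blocks: {B,C,E} | {A,D,F}.

2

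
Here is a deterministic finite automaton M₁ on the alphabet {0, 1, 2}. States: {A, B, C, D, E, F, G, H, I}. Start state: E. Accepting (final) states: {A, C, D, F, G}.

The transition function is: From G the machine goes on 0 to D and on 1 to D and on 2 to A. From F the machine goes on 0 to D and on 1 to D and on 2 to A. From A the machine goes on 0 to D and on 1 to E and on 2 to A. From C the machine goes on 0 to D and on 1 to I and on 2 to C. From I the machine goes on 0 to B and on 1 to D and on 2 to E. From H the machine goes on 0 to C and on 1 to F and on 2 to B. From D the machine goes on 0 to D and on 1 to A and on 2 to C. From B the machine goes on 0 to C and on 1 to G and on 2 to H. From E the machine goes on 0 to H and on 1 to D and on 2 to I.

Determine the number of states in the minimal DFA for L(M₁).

5

All states are reachable from the start state.
Start with accepting vs non-accepting: {A,C,D,F,G} | {B,E,H,I}.
On input 1, block {A,C,D,F,G} splits into {D,F,G} and {A,C}.
Split {D,F,G} by δ(·,1) → {F,G} and {D}.
Split {B,E,H,I} by δ(·,0) → {B,H} and {E,I}.
Stable partition: {F,G} | {B,H} | {A,C} | {D} | {E,I} — 5 equivalence classes.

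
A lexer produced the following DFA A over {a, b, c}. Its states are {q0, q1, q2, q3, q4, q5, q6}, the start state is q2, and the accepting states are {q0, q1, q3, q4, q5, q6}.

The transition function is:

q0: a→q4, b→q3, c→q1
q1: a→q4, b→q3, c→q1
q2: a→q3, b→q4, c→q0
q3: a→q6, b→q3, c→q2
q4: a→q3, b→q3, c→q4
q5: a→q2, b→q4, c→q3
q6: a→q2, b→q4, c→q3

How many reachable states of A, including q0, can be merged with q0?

2

First remove the unreachable states {q5}; 6 states remain.
Initial partition by acceptance: {q0,q1,q3,q4,q6} | {q2}.
On input a, block {q0,q1,q3,q4,q6} splits into {q0,q1,q3,q4} and {q6}.
Split {q0,q1,q3,q4} by δ(·,a) → {q0,q1,q4} and {q3}.
Split {q0,q1,q4} by δ(·,a) → {q0,q1} and {q4}.
Stable partition: {q0,q1} | {q2} | {q6} | {q3} | {q4} — 5 equivalence classes.
State q0 belongs to the block {q0,q1}, which has 2 states.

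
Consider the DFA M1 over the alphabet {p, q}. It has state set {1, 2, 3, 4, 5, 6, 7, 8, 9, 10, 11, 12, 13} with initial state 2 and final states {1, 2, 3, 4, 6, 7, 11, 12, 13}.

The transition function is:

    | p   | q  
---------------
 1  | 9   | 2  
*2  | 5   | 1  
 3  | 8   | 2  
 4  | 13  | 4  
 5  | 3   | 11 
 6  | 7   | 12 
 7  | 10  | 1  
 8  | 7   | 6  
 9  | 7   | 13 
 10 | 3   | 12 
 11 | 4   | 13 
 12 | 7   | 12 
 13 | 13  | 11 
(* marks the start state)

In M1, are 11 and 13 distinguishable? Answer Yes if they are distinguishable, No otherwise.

P0 = {1,2,3,4,6,7,11,12,13} | {5,8,9,10}.
Refine {1,2,3,4,6,7,11,12,13} on symbol p: members go to different blocks, giving {4,6,11,12,13} and {1,2,3,7}.
Split {4,6,11,12,13} by δ(·,p) → {4,11,13} and {6,12}.
Split {5,8,9,10} by δ(·,q) → {5,9} and {8,10}.
Refine {1,2,3,7} on symbol p: members go to different blocks, giving {1,2} and {3,7}.
No further refinement is possible. Final partition (6 blocks): {4,11,13} | {5,9} | {1,2} | {6,12} | {8,10} | {3,7}.
11 and 13 lie in the same block of the stable partition, so they are equivalent — no string distinguishes them.

No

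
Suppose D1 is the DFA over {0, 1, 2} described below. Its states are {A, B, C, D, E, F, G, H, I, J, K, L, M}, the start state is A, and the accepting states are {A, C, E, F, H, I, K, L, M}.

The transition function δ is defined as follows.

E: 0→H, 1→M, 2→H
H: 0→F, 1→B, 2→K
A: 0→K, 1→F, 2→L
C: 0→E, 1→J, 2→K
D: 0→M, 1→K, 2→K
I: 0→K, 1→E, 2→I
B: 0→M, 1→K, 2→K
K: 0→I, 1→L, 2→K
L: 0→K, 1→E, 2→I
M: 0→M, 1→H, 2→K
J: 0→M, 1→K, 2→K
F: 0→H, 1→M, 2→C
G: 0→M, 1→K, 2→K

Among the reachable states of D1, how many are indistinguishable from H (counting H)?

First remove the unreachable states {D,G}; 11 states remain.
Start with accepting vs non-accepting: {A,C,E,F,H,I,K,L,M} | {B,J}.
Split {A,C,E,F,H,I,K,L,M} by δ(·,1) → {A,E,F,I,K,L,M} and {C,H}.
Split {A,E,F,I,K,L,M} by δ(·,0) → {A,I,K,L,M} and {E,F}.
On input 1, block {A,I,K,L,M} splits into {A,I,L} and {K} and {M}.
The partition is now stable with 6 blocks: {A,I,L} | {B,J} | {C,H} | {E,F} | {K} | {M}.
The equivalence class containing H is {C,H}, of size 2.

2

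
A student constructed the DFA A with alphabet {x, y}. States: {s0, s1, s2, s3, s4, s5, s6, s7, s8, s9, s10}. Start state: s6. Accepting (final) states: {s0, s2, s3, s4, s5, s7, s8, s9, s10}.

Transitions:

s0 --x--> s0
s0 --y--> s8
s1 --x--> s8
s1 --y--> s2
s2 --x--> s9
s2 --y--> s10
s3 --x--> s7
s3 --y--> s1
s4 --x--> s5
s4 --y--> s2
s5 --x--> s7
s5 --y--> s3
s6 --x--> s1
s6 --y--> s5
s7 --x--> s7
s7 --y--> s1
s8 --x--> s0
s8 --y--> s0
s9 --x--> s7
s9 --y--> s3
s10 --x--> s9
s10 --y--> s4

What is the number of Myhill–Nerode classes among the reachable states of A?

P0 = {s0,s2,s3,s4,s5,s7,s8,s9,s10} | {s1,s6}.
On input y, block {s0,s2,s3,s4,s5,s7,s8,s9,s10} splits into {s0,s2,s4,s5,s8,s9,s10} and {s3,s7}.
On input x, block {s0,s2,s4,s5,s8,s9,s10} splits into {s0,s2,s4,s8,s10} and {s5,s9}.
On input x, block {s0,s2,s4,s8,s10} splits into {s2,s4,s10} and {s0,s8}.
Split {s1,s6} by δ(·,x) → {s1} and {s6}.
No further refinement is possible. Final partition (6 blocks): {s2,s4,s10} | {s1} | {s3,s7} | {s5,s9} | {s0,s8} | {s6}.

6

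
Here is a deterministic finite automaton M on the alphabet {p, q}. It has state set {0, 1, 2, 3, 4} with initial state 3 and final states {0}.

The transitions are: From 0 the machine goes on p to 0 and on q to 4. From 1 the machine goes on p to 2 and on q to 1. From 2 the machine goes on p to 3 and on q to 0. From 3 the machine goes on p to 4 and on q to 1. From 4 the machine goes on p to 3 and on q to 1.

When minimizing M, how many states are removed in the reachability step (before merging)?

Every one of the 5 states is reachable from 3.

0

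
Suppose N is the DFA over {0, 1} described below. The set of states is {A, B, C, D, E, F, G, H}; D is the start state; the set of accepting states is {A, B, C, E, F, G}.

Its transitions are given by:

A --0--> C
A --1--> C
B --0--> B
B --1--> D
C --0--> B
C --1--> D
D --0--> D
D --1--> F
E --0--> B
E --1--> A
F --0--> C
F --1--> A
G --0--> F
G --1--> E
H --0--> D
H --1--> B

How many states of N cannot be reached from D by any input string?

3

BFS from D reaches {A, B, C, D, F}; the 3 state(s) E, G, H are never visited.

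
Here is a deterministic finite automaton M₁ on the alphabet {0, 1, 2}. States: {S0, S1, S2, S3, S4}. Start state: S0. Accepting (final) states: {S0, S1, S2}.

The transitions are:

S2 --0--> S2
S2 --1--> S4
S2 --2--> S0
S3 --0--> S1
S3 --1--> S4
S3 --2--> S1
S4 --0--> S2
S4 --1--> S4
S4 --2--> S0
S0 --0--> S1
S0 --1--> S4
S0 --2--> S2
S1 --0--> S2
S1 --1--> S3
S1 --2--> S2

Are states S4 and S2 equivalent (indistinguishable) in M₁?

No

Every state is reachable, so we keep all 5.
Initial partition by acceptance: {S0,S1,S2} | {S3,S4}.
No further refinement is possible. Final partition (2 blocks): {S0,S1,S2} | {S3,S4}.
S4 and S2 end up in different blocks, so they are distinguishable. For instance, the string 'ε' is accepted from only S2.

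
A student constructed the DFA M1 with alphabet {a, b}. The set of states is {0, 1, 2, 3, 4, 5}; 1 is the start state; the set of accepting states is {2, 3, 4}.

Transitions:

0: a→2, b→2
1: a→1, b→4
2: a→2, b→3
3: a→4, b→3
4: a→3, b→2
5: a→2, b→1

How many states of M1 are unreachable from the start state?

BFS from 1 reaches {1, 2, 3, 4}; the 2 state(s) 0, 5 are never visited.

2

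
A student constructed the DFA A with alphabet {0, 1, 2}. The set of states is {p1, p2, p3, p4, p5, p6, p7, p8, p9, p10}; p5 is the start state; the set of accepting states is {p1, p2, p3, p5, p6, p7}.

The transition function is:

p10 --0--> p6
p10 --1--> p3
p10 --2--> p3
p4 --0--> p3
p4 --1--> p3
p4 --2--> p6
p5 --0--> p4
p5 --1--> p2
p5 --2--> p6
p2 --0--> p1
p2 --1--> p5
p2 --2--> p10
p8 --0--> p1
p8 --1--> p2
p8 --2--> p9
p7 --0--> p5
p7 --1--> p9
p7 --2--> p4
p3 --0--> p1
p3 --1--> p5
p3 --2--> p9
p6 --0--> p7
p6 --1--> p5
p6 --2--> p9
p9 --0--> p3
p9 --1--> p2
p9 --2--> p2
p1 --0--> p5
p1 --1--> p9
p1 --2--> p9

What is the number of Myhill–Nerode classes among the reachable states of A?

Reachable states from the start: {p1,p2,p3,p4,p5,p6,p7,p9,p10}. Unreachable: {p8} — drop them.
P0 = {p1,p2,p3,p5,p6,p7} | {p4,p9,p10}.
On input 0, block {p1,p2,p3,p5,p6,p7} splits into {p1,p2,p3,p6,p7} and {p5}.
Split {p1,p2,p3,p6,p7} by δ(·,0) → {p2,p3,p6} and {p1,p7}.
The partition is now stable with 4 blocks: {p2,p3,p6} | {p4,p9,p10} | {p5} | {p1,p7}.

4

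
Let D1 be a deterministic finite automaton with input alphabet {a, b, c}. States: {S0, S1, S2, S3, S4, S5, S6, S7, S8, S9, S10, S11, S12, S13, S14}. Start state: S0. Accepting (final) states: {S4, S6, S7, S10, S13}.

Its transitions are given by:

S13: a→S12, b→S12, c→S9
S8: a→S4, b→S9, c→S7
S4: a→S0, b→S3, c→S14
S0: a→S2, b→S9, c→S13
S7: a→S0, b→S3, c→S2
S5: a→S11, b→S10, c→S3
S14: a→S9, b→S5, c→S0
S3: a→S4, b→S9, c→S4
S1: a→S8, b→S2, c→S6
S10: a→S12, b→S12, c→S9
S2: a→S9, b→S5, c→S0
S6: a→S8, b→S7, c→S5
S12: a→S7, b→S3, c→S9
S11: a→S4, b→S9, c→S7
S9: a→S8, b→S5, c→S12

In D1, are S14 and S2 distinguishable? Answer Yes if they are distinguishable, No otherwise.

No

States {S1,S6} cannot be reached from the start state, so discard them.
Initial partition by acceptance: {S4,S7,S10,S13} | {S0,S2,S3,S5,S8,S9,S11,S12,S14}.
Split {S0,S2,S3,S5,S8,S9,S11,S12,S14} by δ(·,a) → {S0,S2,S5,S9,S14} and {S3,S8,S11,S12}.
Refine {S4,S7,S10,S13} on symbol a: members go to different blocks, giving {S4,S7} and {S10,S13}.
Refine {S0,S2,S5,S9,S14} on symbol a: members go to different blocks, giving {S0,S2,S14} and {S5,S9}.
Split {S0,S2,S14} by δ(·,a) → {S2,S14} and {S0}.
Split {S3,S8,S11,S12} by δ(·,b) → {S3,S8,S11} and {S12}.
On input b, block {S5,S9} splits into {S5} and {S9}.
No further refinement is possible. Final partition (8 blocks): {S4,S7} | {S2,S14} | {S3,S8,S11} | {S10,S13} | {S5} | {S0} | {S12} | {S9}.
S14 and S2 lie in the same block of the stable partition, so they are equivalent — no string distinguishes them.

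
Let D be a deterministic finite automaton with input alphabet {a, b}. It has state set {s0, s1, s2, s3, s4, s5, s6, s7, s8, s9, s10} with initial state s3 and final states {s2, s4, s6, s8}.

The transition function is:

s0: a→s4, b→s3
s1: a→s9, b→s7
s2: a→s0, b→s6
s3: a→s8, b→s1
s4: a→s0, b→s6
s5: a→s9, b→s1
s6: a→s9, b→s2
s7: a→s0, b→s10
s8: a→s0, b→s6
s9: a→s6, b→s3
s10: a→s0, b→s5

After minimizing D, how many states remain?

Start with accepting vs non-accepting: {s2,s4,s6,s8} | {s0,s1,s3,s5,s7,s9,s10}.
Split {s0,s1,s3,s5,s7,s9,s10} by δ(·,a) → {s1,s5,s7,s10} and {s0,s3,s9}.
On input b, block {s0,s3,s9} splits into {s0,s9} and {s3}.
Stable partition: {s2,s4,s6,s8} | {s1,s5,s7,s10} | {s0,s9} | {s3} — 4 equivalence classes.

4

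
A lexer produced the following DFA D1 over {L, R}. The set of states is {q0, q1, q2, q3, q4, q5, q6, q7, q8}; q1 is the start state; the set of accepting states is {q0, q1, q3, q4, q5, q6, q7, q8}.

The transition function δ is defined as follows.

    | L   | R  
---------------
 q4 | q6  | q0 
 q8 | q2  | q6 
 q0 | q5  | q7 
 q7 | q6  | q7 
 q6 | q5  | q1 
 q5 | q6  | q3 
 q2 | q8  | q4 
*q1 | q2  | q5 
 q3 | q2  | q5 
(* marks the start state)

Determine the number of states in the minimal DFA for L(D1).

4

Every state is reachable, so we keep all 9.
Start with accepting vs non-accepting: {q0,q1,q3,q4,q5,q6,q7,q8} | {q2}.
Split {q0,q1,q3,q4,q5,q6,q7,q8} by δ(·,L) → {q0,q4,q5,q6,q7} and {q1,q3,q8}.
On input R, block {q0,q4,q5,q6,q7} splits into {q0,q4,q7} and {q5,q6}.
Stable partition: {q0,q4,q7} | {q2} | {q1,q3,q8} | {q5,q6} — 4 equivalence classes.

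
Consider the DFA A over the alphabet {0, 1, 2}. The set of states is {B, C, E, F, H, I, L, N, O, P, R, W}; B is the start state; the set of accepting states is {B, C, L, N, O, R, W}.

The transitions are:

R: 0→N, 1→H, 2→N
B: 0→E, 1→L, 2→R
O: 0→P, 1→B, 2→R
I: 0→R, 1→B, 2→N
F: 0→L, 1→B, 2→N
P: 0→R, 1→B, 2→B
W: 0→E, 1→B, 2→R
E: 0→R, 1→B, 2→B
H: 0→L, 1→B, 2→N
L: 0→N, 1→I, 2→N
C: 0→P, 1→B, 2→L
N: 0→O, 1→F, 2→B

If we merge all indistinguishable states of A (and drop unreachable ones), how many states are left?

6

States {C,W} cannot be reached from the start state, so discard them.
P0 = {B,L,N,O,R} | {E,F,H,I,P}.
On input 0, block {B,L,N,O,R} splits into {L,N,R} and {B,O}.
Refine {L,N,R} on symbol 0: members go to different blocks, giving {L,R} and {N}.
Refine {E,F,H,I,P} on symbol 2: members go to different blocks, giving {F,H,I} and {E,P}.
Split {B,O} by δ(·,1) → {O} and {B}.
No further refinement is possible. Final partition (6 blocks): {L,R} | {F,H,I} | {O} | {N} | {E,P} | {B}.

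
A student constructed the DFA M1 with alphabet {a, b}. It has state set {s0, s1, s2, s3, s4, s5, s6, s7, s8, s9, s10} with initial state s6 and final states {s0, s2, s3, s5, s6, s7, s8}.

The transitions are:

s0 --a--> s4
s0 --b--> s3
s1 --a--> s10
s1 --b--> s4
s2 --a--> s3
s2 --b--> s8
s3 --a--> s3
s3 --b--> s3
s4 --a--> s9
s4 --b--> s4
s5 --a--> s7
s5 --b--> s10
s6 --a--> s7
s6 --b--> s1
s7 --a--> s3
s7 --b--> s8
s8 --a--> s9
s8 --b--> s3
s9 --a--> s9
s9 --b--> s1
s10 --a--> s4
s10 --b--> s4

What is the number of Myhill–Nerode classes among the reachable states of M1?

First remove the unreachable states {s0,s2,s5}; 8 states remain.
P0 = {s3,s6,s7,s8} | {s1,s4,s9,s10}.
Refine {s3,s6,s7,s8} on symbol a: members go to different blocks, giving {s3,s6,s7} and {s8}.
Split {s3,s6,s7} by δ(·,b) → {s3} and {s6} and {s7}.
Stable partition: {s3} | {s1,s4,s9,s10} | {s8} | {s6} | {s7} — 5 equivalence classes.

5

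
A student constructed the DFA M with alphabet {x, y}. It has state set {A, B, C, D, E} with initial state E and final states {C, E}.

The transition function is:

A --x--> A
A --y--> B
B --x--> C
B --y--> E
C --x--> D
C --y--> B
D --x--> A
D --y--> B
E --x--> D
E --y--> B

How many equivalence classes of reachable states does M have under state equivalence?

All states are reachable from the start state.
P0 = {C,E} | {A,B,D}.
On input x, block {A,B,D} splits into {A,D} and {B}.
No further refinement is possible. Final partition (3 blocks): {C,E} | {A,D} | {B}.

3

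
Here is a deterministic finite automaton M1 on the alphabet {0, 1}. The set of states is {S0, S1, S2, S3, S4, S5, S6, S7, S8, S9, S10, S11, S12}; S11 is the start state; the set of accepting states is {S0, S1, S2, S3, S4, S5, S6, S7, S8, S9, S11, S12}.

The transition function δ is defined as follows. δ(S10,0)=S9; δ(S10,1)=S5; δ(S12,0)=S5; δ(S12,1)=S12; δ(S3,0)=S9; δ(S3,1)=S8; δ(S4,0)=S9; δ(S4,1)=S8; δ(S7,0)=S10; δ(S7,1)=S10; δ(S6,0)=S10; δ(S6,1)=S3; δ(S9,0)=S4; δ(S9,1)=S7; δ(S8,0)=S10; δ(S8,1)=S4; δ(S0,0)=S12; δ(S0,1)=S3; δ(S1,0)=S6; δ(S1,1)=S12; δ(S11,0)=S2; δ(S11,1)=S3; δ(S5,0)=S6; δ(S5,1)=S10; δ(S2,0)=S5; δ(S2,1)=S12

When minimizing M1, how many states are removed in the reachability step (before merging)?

Starting at S11 and following transitions, the reachable set is {S2, S3, S4, S5, S6, S7, S8, S9, S10, S11, S12}. That leaves S0, S1 unreachable — 2 in total.

2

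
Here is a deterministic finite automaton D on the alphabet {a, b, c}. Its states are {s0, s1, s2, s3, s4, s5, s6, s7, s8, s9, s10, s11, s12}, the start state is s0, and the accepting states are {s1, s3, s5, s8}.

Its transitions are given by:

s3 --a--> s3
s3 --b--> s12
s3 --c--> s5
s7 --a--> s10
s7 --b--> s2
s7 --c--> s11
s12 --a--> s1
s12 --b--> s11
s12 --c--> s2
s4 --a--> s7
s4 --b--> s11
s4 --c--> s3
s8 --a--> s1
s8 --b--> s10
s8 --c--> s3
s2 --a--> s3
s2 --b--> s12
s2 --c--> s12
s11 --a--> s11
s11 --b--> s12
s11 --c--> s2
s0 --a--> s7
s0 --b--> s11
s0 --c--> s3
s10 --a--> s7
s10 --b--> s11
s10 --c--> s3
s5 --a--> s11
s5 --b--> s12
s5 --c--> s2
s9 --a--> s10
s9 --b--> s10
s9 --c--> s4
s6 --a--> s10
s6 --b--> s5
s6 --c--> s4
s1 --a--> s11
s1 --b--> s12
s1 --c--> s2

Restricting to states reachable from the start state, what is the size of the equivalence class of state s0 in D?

States {s4,s6,s8,s9} cannot be reached from the start state, so discard them.
P0 = {s1,s3,s5} | {s0,s2,s7,s10,s11,s12}.
On input a, block {s1,s3,s5} splits into {s1,s5} and {s3}.
Split {s0,s2,s7,s10,s11,s12} by δ(·,a) → {s0,s7,s10,s11} and {s2} and {s12}.
Refine {s0,s7,s10,s11} on symbol b: members go to different blocks, giving {s0,s10} and {s7} and {s11}.
No further refinement is possible. Final partition (7 blocks): {s1,s5} | {s0,s10} | {s3} | {s2} | {s12} | {s7} | {s11}.
The equivalence class containing s0 is {s0,s10}, of size 2.

2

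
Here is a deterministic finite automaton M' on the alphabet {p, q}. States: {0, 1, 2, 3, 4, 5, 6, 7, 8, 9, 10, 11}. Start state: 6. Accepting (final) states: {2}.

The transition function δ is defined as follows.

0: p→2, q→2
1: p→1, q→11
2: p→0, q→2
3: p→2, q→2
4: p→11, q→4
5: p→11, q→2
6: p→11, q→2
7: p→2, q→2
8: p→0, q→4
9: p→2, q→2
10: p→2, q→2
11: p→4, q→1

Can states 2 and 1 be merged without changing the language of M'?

Reachable states from the start: {0,1,2,4,6,11}. Unreachable: {3,5,7,8,9,10} — drop them.
P0 = {2} | {0,1,4,6,11}.
Refine {0,1,4,6,11} on symbol p: members go to different blocks, giving {1,4,6,11} and {0}.
Refine {1,4,6,11} on symbol q: members go to different blocks, giving {1,4,11} and {6}.
The partition is now stable with 4 blocks: {2} | {1,4,11} | {0} | {6}.
2 and 1 end up in different blocks, so they are distinguishable. For instance, the string 'ε' is accepted from only 2.

No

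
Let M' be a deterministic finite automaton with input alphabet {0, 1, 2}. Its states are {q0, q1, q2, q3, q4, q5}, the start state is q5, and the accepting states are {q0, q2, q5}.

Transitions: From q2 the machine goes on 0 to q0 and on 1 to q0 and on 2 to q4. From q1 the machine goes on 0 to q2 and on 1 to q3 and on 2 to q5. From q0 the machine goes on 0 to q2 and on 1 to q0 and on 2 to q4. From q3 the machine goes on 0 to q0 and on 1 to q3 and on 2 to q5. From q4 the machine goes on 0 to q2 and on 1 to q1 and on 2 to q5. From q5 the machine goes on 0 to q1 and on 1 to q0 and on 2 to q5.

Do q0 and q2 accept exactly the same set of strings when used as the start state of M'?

Every state is reachable, so we keep all 6.
Initial partition by acceptance: {q0,q2,q5} | {q1,q3,q4}.
Refine {q0,q2,q5} on symbol 0: members go to different blocks, giving {q0,q2} and {q5}.
The partition is now stable with 3 blocks: {q0,q2} | {q1,q3,q4} | {q5}.
q0 and q2 lie in the same block of the stable partition, so they are equivalent — no string distinguishes them.

Yes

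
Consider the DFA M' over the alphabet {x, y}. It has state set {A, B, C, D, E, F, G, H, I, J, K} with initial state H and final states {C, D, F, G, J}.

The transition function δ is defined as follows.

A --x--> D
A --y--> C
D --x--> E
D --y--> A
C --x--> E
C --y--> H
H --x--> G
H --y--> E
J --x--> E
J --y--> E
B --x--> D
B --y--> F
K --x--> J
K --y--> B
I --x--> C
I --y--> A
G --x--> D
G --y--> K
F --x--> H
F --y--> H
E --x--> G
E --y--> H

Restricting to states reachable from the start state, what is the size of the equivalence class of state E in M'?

States {I} cannot be reached from the start state, so discard them.
P0 = {C,D,F,G,J} | {A,B,E,H,K}.
Split {C,D,F,G,J} by δ(·,x) → {C,D,F,J} and {G}.
Refine {A,B,E,H,K} on symbol x: members go to different blocks, giving {A,B,K} and {E,H}.
Split {C,D,F,J} by δ(·,y) → {C,F,J} and {D}.
Refine {A,B,K} on symbol x: members go to different blocks, giving {A,B} and {K}.
Stable partition: {C,F,J} | {A,B} | {G} | {E,H} | {D} | {K} — 6 equivalence classes.
State E belongs to the block {E,H}, which has 2 states.

2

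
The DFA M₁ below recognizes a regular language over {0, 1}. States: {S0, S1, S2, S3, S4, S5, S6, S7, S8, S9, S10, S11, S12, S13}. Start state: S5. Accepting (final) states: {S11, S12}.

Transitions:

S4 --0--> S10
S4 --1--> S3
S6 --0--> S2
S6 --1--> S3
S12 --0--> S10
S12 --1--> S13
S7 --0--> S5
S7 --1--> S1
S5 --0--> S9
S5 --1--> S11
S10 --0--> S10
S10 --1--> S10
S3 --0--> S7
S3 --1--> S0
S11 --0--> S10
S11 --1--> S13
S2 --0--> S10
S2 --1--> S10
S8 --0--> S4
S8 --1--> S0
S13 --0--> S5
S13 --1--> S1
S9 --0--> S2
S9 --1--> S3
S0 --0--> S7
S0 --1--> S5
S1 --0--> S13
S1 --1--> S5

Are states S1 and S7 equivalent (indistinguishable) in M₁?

States {S4,S6,S8,S12} cannot be reached from the start state, so discard them.
Initial partition by acceptance: {S11} | {S0,S1,S2,S3,S5,S7,S9,S10,S13}.
Split {S0,S1,S2,S3,S5,S7,S9,S10,S13} by δ(·,1) → {S0,S1,S2,S3,S7,S9,S10,S13} and {S5}.
Refine {S0,S1,S2,S3,S7,S9,S10,S13} on symbol 0: members go to different blocks, giving {S0,S1,S2,S3,S9,S10} and {S7,S13}.
Refine {S0,S1,S2,S3,S9,S10} on symbol 0: members go to different blocks, giving {S0,S1,S3} and {S2,S9,S10}.
On input 1, block {S0,S1,S3} splits into {S0,S1} and {S3}.
Split {S2,S9,S10} by δ(·,1) → {S2,S10} and {S9}.
No further refinement is possible. Final partition (7 blocks): {S11} | {S0,S1} | {S5} | {S7,S13} | {S2,S10} | {S3} | {S9}.
S1 and S7 end up in different blocks, so they are distinguishable. For instance, the string '01' is accepted from only S7.

No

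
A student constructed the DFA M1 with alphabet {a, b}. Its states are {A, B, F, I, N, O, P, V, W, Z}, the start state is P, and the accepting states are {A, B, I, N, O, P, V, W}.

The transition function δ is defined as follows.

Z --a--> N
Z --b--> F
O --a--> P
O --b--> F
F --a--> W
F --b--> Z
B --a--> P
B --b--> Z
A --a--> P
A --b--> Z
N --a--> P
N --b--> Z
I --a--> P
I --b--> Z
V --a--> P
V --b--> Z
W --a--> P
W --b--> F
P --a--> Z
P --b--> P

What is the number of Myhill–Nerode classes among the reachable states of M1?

3

First remove the unreachable states {A,B,I,O,V}; 5 states remain.
P0 = {N,P,W} | {F,Z}.
Refine {N,P,W} on symbol a: members go to different blocks, giving {N,W} and {P}.
No further refinement is possible. Final partition (3 blocks): {N,W} | {F,Z} | {P}.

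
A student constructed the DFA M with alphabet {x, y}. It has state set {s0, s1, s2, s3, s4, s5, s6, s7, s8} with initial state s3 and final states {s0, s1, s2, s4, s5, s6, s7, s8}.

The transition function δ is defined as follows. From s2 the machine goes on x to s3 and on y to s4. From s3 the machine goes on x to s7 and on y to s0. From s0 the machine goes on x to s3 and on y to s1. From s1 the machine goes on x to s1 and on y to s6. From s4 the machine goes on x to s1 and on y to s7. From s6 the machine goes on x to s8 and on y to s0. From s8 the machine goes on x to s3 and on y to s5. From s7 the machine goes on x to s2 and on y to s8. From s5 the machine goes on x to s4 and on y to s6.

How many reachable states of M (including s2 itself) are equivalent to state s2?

3

All states are reachable from the start state.
Start with accepting vs non-accepting: {s0,s1,s2,s4,s5,s6,s7,s8} | {s3}.
Refine {s0,s1,s2,s4,s5,s6,s7,s8} on symbol x: members go to different blocks, giving {s1,s4,s5,s6,s7} and {s0,s2,s8}.
Refine {s1,s4,s5,s6,s7} on symbol x: members go to different blocks, giving {s1,s4,s5} and {s6,s7}.
No further refinement is possible. Final partition (4 blocks): {s1,s4,s5} | {s3} | {s0,s2,s8} | {s6,s7}.
The equivalence class containing s2 is {s0,s2,s8}, of size 3.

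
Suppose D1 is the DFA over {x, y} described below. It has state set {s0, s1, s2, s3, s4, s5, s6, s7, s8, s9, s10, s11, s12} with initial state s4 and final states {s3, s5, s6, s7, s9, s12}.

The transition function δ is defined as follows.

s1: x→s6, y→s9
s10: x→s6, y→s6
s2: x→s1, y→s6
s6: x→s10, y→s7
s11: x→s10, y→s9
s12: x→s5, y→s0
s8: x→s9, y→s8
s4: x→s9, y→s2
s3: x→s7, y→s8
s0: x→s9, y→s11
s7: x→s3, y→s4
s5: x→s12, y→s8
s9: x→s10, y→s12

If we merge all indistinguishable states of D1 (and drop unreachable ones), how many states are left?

7

Initial partition by acceptance: {s3,s5,s6,s7,s9,s12} | {s0,s1,s2,s4,s8,s10,s11}.
Refine {s3,s5,s6,s7,s9,s12} on symbol x: members go to different blocks, giving {s3,s5,s7,s12} and {s6,s9}.
On input x, block {s0,s1,s2,s4,s8,s10,s11} splits into {s0,s1,s4,s8,s10} and {s2,s11}.
Split {s0,s1,s4,s8,s10} by δ(·,y) → {s0,s4} and {s1,s10} and {s8}.
Refine {s3,s5,s7,s12} on symbol y: members go to different blocks, giving {s3,s5} and {s7,s12}.
No further refinement is possible. Final partition (7 blocks): {s3,s5} | {s0,s4} | {s6,s9} | {s2,s11} | {s1,s10} | {s8} | {s7,s12}.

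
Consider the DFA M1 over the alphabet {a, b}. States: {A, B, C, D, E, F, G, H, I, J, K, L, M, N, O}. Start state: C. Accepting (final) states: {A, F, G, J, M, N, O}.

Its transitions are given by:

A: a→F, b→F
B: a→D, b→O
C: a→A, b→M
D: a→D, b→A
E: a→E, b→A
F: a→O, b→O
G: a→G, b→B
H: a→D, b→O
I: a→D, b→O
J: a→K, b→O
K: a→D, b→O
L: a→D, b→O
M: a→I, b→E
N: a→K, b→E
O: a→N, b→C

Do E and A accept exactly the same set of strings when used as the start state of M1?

First remove the unreachable states {B,G,H,J,L}; 10 states remain.
Initial partition by acceptance: {A,F,M,N,O} | {C,D,E,I,K}.
On input a, block {A,F,M,N,O} splits into {A,F,O} and {M,N}.
Refine {A,F,O} on symbol a: members go to different blocks, giving {A,F} and {O}.
On input a, block {A,F} splits into {A} and {F}.
On input a, block {C,D,E,I,K} splits into {D,E,I,K} and {C}.
Refine {D,E,I,K} on symbol b: members go to different blocks, giving {D,E} and {I,K}.
No further refinement is possible. Final partition (7 blocks): {A} | {D,E} | {M,N} | {O} | {F} | {C} | {I,K}.
E and A end up in different blocks, so they are distinguishable. For instance, the string 'ε' is accepted from only A.

No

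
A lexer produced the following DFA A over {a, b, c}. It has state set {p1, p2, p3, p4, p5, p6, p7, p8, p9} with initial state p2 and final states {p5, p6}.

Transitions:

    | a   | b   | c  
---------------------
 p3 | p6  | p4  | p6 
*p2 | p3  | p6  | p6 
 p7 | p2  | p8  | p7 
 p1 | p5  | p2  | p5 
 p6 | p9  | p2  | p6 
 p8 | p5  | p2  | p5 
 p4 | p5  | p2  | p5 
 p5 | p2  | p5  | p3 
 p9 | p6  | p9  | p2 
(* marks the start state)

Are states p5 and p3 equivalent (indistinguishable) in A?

First remove the unreachable states {p1,p7,p8}; 6 states remain.
P0 = {p5,p6} | {p2,p3,p4,p9}.
Refine {p5,p6} on symbol b: members go to different blocks, giving {p5} and {p6}.
On input a, block {p2,p3,p4,p9} splits into {p3,p9} and {p2} and {p4}.
Split {p3,p9} by δ(·,b) → {p3} and {p9}.
The partition is now stable with 6 blocks: {p5} | {p3} | {p6} | {p2} | {p4} | {p9}.
p5 and p3 end up in different blocks, so they are distinguishable. For instance, the string 'ε' is accepted from only p5.

No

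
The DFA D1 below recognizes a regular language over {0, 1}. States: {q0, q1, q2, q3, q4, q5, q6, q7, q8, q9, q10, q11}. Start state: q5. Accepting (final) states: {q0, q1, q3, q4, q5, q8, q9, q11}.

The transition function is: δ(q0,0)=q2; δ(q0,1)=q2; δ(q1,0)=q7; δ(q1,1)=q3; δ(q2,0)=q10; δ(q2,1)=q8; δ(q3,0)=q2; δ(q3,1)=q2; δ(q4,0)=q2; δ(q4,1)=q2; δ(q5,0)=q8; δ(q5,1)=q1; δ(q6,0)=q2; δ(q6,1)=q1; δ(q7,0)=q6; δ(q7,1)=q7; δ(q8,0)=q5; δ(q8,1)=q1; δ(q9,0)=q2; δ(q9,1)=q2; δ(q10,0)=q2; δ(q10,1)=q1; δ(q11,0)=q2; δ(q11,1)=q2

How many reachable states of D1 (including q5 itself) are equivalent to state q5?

Reachable states from the start: {q1,q2,q3,q5,q6,q7,q8,q10}. Unreachable: {q0,q4,q9,q11} — drop them.
Initial partition by acceptance: {q1,q3,q5,q8} | {q2,q6,q7,q10}.
Refine {q1,q3,q5,q8} on symbol 0: members go to different blocks, giving {q1,q3} and {q5,q8}.
Split {q1,q3} by δ(·,1) → {q1} and {q3}.
Split {q2,q6,q7,q10} by δ(·,1) → {q6,q10} and {q2} and {q7}.
No further refinement is possible. Final partition (6 blocks): {q1} | {q6,q10} | {q5,q8} | {q3} | {q2} | {q7}.
State q5 belongs to the block {q5,q8}, which has 2 states.

2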